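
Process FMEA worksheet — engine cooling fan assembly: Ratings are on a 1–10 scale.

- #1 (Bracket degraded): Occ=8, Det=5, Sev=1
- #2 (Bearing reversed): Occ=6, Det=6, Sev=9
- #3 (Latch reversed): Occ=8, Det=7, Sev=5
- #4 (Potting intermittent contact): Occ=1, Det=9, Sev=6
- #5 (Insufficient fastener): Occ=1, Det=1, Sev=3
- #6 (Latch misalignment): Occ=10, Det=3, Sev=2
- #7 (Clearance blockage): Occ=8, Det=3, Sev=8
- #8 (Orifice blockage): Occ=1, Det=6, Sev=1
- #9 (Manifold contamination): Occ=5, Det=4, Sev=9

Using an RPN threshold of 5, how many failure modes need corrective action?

8

RPN = Severity × Occurrence × Detection:
  #1: 1 × 8 × 5 = 40
  #2: 9 × 6 × 6 = 324
  #3: 5 × 8 × 7 = 280
  #4: 6 × 1 × 9 = 54
  #5: 3 × 1 × 1 = 3
  #6: 2 × 10 × 3 = 60
  #7: 8 × 8 × 3 = 192
  #8: 1 × 1 × 6 = 6
  #9: 9 × 5 × 4 = 180
Modes with RPN ≥ 5: #1 (40), #2 (324), #3 (280), #4 (54), #6 (60), #7 (192), #8 (6), #9 (180) → 8.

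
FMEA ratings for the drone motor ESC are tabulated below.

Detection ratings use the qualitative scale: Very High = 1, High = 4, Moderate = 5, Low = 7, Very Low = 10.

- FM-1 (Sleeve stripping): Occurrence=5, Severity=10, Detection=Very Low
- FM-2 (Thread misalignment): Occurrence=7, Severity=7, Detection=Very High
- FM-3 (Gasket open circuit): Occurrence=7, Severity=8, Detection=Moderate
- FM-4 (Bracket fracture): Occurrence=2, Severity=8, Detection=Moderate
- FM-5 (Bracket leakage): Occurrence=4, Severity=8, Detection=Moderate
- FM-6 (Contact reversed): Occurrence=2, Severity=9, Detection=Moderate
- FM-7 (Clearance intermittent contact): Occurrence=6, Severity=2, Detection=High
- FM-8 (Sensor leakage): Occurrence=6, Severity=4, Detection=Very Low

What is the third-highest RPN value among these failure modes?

RPN = Severity × Occurrence × Detection:
  FM-1: 10 × 5 × 10 = 500
  FM-2: 7 × 7 × 1 = 49
  FM-3: 8 × 7 × 5 = 280
  FM-4: 8 × 2 × 5 = 80
  FM-5: 8 × 4 × 5 = 160
  FM-6: 9 × 2 × 5 = 90
  FM-7: 2 × 6 × 4 = 48
  FM-8: 4 × 6 × 10 = 240
Sorted descending: 500, 280, 240, 160, 90, 80, 49, 48.
The third-highest RPN is 240 (FM-8).

240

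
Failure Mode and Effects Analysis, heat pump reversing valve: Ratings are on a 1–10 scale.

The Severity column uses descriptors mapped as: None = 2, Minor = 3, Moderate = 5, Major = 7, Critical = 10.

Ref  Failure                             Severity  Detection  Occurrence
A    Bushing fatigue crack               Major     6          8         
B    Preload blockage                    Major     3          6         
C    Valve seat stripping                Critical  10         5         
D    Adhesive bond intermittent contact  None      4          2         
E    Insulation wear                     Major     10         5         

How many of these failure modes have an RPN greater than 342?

2

RPN = Severity × Occurrence × Detection:
  A: 7 × 8 × 6 = 336
  B: 7 × 6 × 3 = 126
  C: 10 × 5 × 10 = 500
  D: 2 × 2 × 4 = 16
  E: 7 × 5 × 10 = 350
Modes with RPN > 342: C (500), E (350) → 2.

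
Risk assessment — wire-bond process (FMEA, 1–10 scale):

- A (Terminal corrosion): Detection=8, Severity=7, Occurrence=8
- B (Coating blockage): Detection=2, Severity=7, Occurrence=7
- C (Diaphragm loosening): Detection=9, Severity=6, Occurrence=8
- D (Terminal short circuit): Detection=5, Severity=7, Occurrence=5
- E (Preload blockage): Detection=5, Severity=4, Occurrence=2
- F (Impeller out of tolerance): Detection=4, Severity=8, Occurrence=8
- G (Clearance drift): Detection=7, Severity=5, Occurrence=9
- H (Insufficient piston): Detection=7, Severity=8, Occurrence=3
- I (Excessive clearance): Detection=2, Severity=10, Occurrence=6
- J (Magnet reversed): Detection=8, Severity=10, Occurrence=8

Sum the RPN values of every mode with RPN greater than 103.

2554

RPN = Severity × Occurrence × Detection:
  A: 7 × 8 × 8 = 448
  B: 7 × 7 × 2 = 98
  C: 6 × 8 × 9 = 432
  D: 7 × 5 × 5 = 175
  E: 4 × 2 × 5 = 40
  F: 8 × 8 × 4 = 256
  G: 5 × 9 × 7 = 315
  H: 8 × 3 × 7 = 168
  I: 10 × 6 × 2 = 120
  J: 10 × 8 × 8 = 640
RPN > 103: A (448), C (432), D (175), F (256), G (315), H (168), I (120), J (640).
Sum: 448 + 432 + 175 + 256 + 315 + 168 + 120 + 640 = 2554.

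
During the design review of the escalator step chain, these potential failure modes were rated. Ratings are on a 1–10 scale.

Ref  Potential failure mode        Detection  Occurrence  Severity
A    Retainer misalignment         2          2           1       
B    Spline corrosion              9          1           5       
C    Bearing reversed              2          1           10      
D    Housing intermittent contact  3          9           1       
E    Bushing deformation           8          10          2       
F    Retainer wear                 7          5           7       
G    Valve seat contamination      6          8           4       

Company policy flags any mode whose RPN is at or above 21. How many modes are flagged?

5

RPN = Severity × Occurrence × Detection:
  A: 1 × 2 × 2 = 4
  B: 5 × 1 × 9 = 45
  C: 10 × 1 × 2 = 20
  D: 1 × 9 × 3 = 27
  E: 2 × 10 × 8 = 160
  F: 7 × 5 × 7 = 245
  G: 4 × 8 × 6 = 192
Modes with RPN ≥ 21: B (45), D (27), E (160), F (245), G (192) → 5.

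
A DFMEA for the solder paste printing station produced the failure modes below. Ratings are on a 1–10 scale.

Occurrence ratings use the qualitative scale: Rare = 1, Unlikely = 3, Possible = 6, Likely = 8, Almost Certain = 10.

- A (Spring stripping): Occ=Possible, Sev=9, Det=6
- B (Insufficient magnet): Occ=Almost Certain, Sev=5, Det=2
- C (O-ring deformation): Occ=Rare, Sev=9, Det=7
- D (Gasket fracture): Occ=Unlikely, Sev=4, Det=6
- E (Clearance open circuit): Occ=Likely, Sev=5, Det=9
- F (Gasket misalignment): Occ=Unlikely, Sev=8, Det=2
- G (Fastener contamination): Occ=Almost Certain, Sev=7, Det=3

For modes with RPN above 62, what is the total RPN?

1129

RPN = Severity × Occurrence × Detection:
  A: 9 × 6 × 6 = 324
  B: 5 × 10 × 2 = 100
  C: 9 × 1 × 7 = 63
  D: 4 × 3 × 6 = 72
  E: 5 × 8 × 9 = 360
  F: 8 × 3 × 2 = 48
  G: 7 × 10 × 3 = 210
RPN > 62: A (324), B (100), C (63), D (72), E (360), G (210).
Sum: 324 + 100 + 63 + 72 + 360 + 210 = 1129.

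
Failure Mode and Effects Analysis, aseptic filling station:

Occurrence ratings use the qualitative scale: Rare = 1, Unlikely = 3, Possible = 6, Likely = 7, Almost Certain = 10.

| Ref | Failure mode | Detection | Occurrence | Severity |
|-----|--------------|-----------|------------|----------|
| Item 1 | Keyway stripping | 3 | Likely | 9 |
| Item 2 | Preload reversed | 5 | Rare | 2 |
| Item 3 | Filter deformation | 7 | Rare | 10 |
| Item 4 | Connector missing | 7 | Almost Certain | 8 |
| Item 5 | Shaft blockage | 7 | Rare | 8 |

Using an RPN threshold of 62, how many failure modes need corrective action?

RPN = Severity × Occurrence × Detection:
  Item 1: 9 × 7 × 3 = 189
  Item 2: 2 × 1 × 5 = 10
  Item 3: 10 × 1 × 7 = 70
  Item 4: 8 × 10 × 7 = 560
  Item 5: 8 × 1 × 7 = 56
Modes with RPN ≥ 62: Item 1 (189), Item 3 (70), Item 4 (560) → 3.

3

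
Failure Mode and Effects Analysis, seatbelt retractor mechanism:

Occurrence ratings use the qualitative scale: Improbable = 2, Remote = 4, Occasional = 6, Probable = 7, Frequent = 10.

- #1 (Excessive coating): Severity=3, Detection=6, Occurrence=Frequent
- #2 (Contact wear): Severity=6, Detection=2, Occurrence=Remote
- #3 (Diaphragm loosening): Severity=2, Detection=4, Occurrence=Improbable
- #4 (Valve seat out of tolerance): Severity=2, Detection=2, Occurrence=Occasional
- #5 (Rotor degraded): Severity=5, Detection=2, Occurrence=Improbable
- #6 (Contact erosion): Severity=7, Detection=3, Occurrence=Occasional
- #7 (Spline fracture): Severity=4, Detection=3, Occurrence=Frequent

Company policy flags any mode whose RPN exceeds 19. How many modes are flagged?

6

RPN = Severity × Occurrence × Detection:
  #1: 3 × 10 × 6 = 180
  #2: 6 × 4 × 2 = 48
  #3: 2 × 2 × 4 = 16
  #4: 2 × 6 × 2 = 24
  #5: 5 × 2 × 2 = 20
  #6: 7 × 6 × 3 = 126
  #7: 4 × 10 × 3 = 120
Modes with RPN > 19: #1 (180), #2 (48), #4 (24), #5 (20), #6 (126), #7 (120) → 6.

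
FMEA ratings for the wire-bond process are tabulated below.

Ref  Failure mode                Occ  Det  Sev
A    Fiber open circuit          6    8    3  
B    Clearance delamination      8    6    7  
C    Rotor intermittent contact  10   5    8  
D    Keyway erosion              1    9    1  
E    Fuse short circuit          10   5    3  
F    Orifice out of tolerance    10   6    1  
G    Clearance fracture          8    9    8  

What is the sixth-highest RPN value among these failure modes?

60

RPN = Severity × Occurrence × Detection:
  A: 3 × 6 × 8 = 144
  B: 7 × 8 × 6 = 336
  C: 8 × 10 × 5 = 400
  D: 1 × 1 × 9 = 9
  E: 3 × 10 × 5 = 150
  F: 1 × 10 × 6 = 60
  G: 8 × 8 × 9 = 576
Sorted descending: 576, 400, 336, 150, 144, 60, 9.
The sixth-highest RPN is 60 (F).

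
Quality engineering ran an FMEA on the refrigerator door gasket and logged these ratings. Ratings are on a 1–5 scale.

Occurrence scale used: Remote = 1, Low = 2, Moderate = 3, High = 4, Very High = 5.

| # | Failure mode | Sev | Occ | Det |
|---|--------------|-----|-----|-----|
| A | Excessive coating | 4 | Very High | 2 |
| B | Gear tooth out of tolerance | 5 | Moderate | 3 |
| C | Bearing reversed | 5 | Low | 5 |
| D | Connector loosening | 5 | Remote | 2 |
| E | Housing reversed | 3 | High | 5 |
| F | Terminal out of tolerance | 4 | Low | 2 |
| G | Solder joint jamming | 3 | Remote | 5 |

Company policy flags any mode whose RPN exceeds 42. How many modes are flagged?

3

RPN = Severity × Occurrence × Detection:
  A: 4 × 5 × 2 = 40
  B: 5 × 3 × 3 = 45
  C: 5 × 2 × 5 = 50
  D: 5 × 1 × 2 = 10
  E: 3 × 4 × 5 = 60
  F: 4 × 2 × 2 = 16
  G: 3 × 1 × 5 = 15
Modes with RPN > 42: B (45), C (50), E (60) → 3.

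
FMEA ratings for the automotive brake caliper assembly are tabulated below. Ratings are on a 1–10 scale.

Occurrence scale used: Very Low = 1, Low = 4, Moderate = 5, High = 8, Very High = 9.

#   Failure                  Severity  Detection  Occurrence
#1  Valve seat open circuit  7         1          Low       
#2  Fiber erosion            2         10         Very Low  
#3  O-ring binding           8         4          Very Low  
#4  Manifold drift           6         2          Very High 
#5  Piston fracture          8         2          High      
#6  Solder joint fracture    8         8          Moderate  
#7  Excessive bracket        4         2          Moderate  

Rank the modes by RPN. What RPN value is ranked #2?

128

RPN = Severity × Occurrence × Detection:
  #1: 7 × 4 × 1 = 28
  #2: 2 × 1 × 10 = 20
  #3: 8 × 1 × 4 = 32
  #4: 6 × 9 × 2 = 108
  #5: 8 × 8 × 2 = 128
  #6: 8 × 5 × 8 = 320
  #7: 4 × 5 × 2 = 40
Sorted descending: 320, 128, 108, 40, 32, 28, 20.
The second-highest RPN is 128 (#5).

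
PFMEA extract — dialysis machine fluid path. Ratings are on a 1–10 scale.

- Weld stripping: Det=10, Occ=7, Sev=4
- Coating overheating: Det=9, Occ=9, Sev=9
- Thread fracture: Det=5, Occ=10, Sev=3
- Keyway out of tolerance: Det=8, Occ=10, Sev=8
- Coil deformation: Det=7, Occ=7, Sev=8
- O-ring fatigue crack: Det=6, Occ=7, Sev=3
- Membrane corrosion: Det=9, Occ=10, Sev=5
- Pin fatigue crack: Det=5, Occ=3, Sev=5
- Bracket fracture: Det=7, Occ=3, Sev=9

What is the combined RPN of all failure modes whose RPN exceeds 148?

2830

RPN = Severity × Occurrence × Detection:
  Weld stripping: 4 × 7 × 10 = 280
  Coating overheating: 9 × 9 × 9 = 729
  Thread fracture: 3 × 10 × 5 = 150
  Keyway out of tolerance: 8 × 10 × 8 = 640
  Coil deformation: 8 × 7 × 7 = 392
  O-ring fatigue crack: 3 × 7 × 6 = 126
  Membrane corrosion: 5 × 10 × 9 = 450
  Pin fatigue crack: 5 × 3 × 5 = 75
  Bracket fracture: 9 × 3 × 7 = 189
RPN > 148: Weld stripping (280), Coating overheating (729), Thread fracture (150), Keyway out of tolerance (640), Coil deformation (392), Membrane corrosion (450), Bracket fracture (189).
Sum: 280 + 729 + 150 + 640 + 392 + 450 + 189 = 2830.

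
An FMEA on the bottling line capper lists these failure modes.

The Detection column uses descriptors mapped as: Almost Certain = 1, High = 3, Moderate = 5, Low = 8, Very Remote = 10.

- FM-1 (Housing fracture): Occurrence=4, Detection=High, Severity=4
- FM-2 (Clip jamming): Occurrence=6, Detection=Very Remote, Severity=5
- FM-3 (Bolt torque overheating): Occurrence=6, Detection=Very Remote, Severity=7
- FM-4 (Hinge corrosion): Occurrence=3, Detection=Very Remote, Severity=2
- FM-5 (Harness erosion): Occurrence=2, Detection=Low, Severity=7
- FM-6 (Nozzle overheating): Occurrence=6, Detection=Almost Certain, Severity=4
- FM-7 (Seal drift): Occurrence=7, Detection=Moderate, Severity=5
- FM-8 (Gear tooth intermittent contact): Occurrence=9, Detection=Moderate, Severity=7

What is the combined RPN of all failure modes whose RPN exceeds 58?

1382

RPN = Severity × Occurrence × Detection:
  FM-1: 4 × 4 × 3 = 48
  FM-2: 5 × 6 × 10 = 300
  FM-3: 7 × 6 × 10 = 420
  FM-4: 2 × 3 × 10 = 60
  FM-5: 7 × 2 × 8 = 112
  FM-6: 4 × 6 × 1 = 24
  FM-7: 5 × 7 × 5 = 175
  FM-8: 7 × 9 × 5 = 315
RPN > 58: FM-2 (300), FM-3 (420), FM-4 (60), FM-5 (112), FM-7 (175), FM-8 (315).
Sum: 300 + 420 + 60 + 112 + 175 + 315 = 1382.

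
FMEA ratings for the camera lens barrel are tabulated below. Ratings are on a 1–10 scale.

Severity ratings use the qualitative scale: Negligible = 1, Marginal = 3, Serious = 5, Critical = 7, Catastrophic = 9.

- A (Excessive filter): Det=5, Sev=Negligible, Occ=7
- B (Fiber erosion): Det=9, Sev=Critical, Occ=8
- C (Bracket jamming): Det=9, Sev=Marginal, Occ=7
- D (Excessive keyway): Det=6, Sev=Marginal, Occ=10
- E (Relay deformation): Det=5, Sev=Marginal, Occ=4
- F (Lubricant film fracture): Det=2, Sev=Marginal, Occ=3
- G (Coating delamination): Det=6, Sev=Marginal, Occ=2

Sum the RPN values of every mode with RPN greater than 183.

RPN = Severity × Occurrence × Detection:
  A: 1 × 7 × 5 = 35
  B: 7 × 8 × 9 = 504
  C: 3 × 7 × 9 = 189
  D: 3 × 10 × 6 = 180
  E: 3 × 4 × 5 = 60
  F: 3 × 3 × 2 = 18
  G: 3 × 2 × 6 = 36
RPN > 183: B (504), C (189).
Sum: 504 + 189 = 693.

693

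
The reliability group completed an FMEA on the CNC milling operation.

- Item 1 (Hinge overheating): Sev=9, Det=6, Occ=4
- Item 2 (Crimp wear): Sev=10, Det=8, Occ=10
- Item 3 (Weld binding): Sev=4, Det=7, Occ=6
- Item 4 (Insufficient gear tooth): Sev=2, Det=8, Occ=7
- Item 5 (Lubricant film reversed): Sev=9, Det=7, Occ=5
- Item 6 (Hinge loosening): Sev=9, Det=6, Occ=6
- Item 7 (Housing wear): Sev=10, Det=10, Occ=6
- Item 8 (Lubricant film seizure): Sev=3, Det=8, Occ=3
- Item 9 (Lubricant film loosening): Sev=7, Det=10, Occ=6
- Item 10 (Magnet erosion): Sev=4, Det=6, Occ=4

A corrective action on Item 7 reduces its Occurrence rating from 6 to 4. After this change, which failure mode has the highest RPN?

RPN = Severity × Occurrence × Detection:
  Item 1: 9 × 4 × 6 = 216
  Item 2: 10 × 10 × 8 = 800
  Item 3: 4 × 6 × 7 = 168
  Item 4: 2 × 7 × 8 = 112
  Item 5: 9 × 5 × 7 = 315
  Item 6: 9 × 6 × 6 = 324
  Item 7: 10 × 6 × 10 = 600
  Item 8: 3 × 3 × 8 = 72
  Item 9: 7 × 6 × 10 = 420
  Item 10: 4 × 4 × 6 = 96
After action: Item 7 → 10 × 4 × 10 = 400.
Revised RPNs: Item 2=800, Item 9=420, Item 7=400, Item 6=324, Item 5=315, Item 1=216, Item 3=168, Item 4=112, Item 10=96, Item 8=72.
Highest is now Item 2 (800).

Item 2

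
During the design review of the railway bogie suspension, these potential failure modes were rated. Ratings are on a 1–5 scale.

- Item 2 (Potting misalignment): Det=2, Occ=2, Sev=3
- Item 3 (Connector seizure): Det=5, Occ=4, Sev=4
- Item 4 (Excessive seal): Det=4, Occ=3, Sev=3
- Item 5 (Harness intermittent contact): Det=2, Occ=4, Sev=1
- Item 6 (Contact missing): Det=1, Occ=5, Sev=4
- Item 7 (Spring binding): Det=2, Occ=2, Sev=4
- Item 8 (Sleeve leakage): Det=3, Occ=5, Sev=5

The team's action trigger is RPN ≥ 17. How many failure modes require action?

RPN = Severity × Occurrence × Detection:
  Item 2: 3 × 2 × 2 = 12
  Item 3: 4 × 4 × 5 = 80
  Item 4: 3 × 3 × 4 = 36
  Item 5: 1 × 4 × 2 = 8
  Item 6: 4 × 5 × 1 = 20
  Item 7: 4 × 2 × 2 = 16
  Item 8: 5 × 5 × 3 = 75
Modes with RPN ≥ 17: Item 3 (80), Item 4 (36), Item 6 (20), Item 8 (75) → 4.

4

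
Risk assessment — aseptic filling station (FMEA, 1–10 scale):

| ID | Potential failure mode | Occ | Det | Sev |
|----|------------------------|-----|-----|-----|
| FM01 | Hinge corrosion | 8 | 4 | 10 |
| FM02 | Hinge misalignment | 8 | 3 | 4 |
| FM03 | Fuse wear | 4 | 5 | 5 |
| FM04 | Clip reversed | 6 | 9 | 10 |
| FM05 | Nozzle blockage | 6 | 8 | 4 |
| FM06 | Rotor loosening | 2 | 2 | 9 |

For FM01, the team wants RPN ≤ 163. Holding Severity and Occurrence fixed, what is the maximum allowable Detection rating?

2

FM01: S=10, O=8, D=4 → current RPN = 320.
Fixed product = 80. Need 80 × D ≤ 163, so D ≤ 163/80 = 2.04.
Maximum integer Detection rating = 2 (gives RPN 160; D=3 would give 240 > 163).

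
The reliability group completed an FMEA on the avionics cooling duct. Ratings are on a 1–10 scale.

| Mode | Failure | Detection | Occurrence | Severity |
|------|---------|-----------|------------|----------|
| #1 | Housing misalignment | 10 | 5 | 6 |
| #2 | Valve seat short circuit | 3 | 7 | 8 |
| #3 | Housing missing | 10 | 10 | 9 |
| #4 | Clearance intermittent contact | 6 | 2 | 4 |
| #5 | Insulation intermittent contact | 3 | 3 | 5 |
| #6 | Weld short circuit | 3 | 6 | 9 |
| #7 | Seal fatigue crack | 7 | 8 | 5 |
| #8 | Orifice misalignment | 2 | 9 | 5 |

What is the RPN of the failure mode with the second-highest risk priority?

RPN = Severity × Occurrence × Detection:
  #1: 6 × 5 × 10 = 300
  #2: 8 × 7 × 3 = 168
  #3: 9 × 10 × 10 = 900
  #4: 4 × 2 × 6 = 48
  #5: 5 × 3 × 3 = 45
  #6: 9 × 6 × 3 = 162
  #7: 5 × 8 × 7 = 280
  #8: 5 × 9 × 2 = 90
Sorted descending: 900, 300, 280, 168, 162, 90, 48, 45.
The second-highest RPN is 300 (#1).

300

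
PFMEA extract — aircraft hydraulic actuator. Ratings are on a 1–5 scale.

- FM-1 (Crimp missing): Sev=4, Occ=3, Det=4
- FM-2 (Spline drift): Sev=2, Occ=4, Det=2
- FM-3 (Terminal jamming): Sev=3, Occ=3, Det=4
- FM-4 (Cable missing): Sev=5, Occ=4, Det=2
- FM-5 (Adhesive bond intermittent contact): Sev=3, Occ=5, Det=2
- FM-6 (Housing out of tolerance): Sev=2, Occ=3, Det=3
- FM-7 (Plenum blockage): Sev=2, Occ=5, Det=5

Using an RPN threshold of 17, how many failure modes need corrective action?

6

RPN = Severity × Occurrence × Detection:
  FM-1: 4 × 3 × 4 = 48
  FM-2: 2 × 4 × 2 = 16
  FM-3: 3 × 3 × 4 = 36
  FM-4: 5 × 4 × 2 = 40
  FM-5: 3 × 5 × 2 = 30
  FM-6: 2 × 3 × 3 = 18
  FM-7: 2 × 5 × 5 = 50
Modes with RPN ≥ 17: FM-1 (48), FM-3 (36), FM-4 (40), FM-5 (30), FM-6 (18), FM-7 (50) → 6.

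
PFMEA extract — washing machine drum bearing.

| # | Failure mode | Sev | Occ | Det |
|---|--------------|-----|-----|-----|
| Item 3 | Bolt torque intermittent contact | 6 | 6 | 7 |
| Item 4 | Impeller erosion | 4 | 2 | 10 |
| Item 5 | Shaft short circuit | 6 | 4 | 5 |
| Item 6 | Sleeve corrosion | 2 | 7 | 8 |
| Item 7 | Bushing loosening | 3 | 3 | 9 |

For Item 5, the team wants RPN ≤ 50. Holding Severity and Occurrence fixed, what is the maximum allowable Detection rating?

2

Item 5: S=6, O=4, D=5 → current RPN = 120.
Fixed product = 24. Need 24 × D ≤ 50, so D ≤ 50/24 = 2.08.
Maximum integer Detection rating = 2 (gives RPN 48; D=3 would give 72 > 50).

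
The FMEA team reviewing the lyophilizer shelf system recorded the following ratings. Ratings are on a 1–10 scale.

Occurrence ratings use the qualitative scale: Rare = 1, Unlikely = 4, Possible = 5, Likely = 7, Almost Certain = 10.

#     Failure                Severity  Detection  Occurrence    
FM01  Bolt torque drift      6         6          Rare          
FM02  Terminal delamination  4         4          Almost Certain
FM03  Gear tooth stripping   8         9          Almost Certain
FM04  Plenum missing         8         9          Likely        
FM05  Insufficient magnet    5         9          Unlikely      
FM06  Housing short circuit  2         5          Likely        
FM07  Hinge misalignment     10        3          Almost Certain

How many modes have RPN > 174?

4

RPN = Severity × Occurrence × Detection:
  FM01: 6 × 1 × 6 = 36
  FM02: 4 × 10 × 4 = 160
  FM03: 8 × 10 × 9 = 720
  FM04: 8 × 7 × 9 = 504
  FM05: 5 × 4 × 9 = 180
  FM06: 2 × 7 × 5 = 70
  FM07: 10 × 10 × 3 = 300
Modes with RPN > 174: FM03 (720), FM04 (504), FM05 (180), FM07 (300) → 4.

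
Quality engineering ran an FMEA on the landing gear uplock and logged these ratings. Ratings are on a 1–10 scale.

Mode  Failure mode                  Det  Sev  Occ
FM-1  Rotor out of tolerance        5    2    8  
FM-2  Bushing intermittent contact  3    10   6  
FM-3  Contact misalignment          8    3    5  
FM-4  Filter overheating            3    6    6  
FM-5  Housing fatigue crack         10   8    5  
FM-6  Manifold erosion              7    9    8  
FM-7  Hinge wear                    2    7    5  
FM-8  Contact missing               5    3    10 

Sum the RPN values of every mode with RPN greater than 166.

RPN = Severity × Occurrence × Detection:
  FM-1: 2 × 8 × 5 = 80
  FM-2: 10 × 6 × 3 = 180
  FM-3: 3 × 5 × 8 = 120
  FM-4: 6 × 6 × 3 = 108
  FM-5: 8 × 5 × 10 = 400
  FM-6: 9 × 8 × 7 = 504
  FM-7: 7 × 5 × 2 = 70
  FM-8: 3 × 10 × 5 = 150
RPN > 166: FM-2 (180), FM-5 (400), FM-6 (504).
Sum: 180 + 400 + 504 = 1084.

1084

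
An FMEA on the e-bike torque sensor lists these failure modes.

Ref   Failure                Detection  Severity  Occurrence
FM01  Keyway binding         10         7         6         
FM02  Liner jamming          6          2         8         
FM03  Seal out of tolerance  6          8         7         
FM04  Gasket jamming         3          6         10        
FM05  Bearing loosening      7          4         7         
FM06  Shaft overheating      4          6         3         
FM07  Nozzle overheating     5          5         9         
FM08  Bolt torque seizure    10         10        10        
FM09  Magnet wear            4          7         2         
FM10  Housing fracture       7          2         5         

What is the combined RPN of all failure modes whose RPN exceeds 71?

RPN = Severity × Occurrence × Detection:
  FM01: 7 × 6 × 10 = 420
  FM02: 2 × 8 × 6 = 96
  FM03: 8 × 7 × 6 = 336
  FM04: 6 × 10 × 3 = 180
  FM05: 4 × 7 × 7 = 196
  FM06: 6 × 3 × 4 = 72
  FM07: 5 × 9 × 5 = 225
  FM08: 10 × 10 × 10 = 1000
  FM09: 7 × 2 × 4 = 56
  FM10: 2 × 5 × 7 = 70
RPN > 71: FM01 (420), FM02 (96), FM03 (336), FM04 (180), FM05 (196), FM06 (72), FM07 (225), FM08 (1000).
Sum: 420 + 96 + 336 + 180 + 196 + 72 + 225 + 1000 = 2525.

2525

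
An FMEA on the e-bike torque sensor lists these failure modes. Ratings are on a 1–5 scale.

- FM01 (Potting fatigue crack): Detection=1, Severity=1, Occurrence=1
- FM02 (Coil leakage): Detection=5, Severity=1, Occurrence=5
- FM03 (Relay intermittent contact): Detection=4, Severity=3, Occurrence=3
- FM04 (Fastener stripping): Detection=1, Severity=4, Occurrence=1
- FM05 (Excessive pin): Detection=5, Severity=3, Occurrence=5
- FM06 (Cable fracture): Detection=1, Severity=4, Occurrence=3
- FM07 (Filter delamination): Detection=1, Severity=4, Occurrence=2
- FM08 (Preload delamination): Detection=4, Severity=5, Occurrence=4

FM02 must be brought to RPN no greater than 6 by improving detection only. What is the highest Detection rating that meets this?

FM02: S=1, O=5, D=5 → current RPN = 25.
Fixed product = 5. Need 5 × D ≤ 6, so D ≤ 6/5 = 1.20.
Maximum integer Detection rating = 1 (gives RPN 5; D=2 would give 10 > 6).

1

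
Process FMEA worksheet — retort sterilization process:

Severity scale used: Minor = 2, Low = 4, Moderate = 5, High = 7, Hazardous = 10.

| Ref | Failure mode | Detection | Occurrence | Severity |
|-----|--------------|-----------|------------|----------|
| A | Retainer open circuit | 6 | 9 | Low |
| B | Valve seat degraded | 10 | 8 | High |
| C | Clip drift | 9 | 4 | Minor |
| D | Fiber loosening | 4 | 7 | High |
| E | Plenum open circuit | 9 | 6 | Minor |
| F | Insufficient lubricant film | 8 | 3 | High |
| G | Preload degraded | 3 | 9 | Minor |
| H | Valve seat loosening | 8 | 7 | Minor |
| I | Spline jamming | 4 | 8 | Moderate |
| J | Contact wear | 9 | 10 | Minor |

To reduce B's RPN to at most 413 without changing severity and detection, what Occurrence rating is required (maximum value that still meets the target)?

5

B: S=7, O=8, D=10 → current RPN = 560.
Fixed product = 70. Need 70 × O ≤ 413, so O ≤ 413/70 = 5.90.
Maximum integer Occurrence rating = 5 (gives RPN 350; O=6 would give 420 > 413).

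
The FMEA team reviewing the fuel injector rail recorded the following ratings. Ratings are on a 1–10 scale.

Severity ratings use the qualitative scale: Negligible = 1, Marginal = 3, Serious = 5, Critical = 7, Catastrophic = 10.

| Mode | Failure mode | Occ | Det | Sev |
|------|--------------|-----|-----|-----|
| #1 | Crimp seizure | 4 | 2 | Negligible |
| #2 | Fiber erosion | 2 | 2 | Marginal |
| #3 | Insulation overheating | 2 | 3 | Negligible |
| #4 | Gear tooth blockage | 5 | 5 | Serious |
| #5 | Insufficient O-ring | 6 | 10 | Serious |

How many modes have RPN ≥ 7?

4

RPN = Severity × Occurrence × Detection:
  #1: 1 × 4 × 2 = 8
  #2: 3 × 2 × 2 = 12
  #3: 1 × 2 × 3 = 6
  #4: 5 × 5 × 5 = 125
  #5: 5 × 6 × 10 = 300
Modes with RPN ≥ 7: #1 (8), #2 (12), #4 (125), #5 (300) → 4.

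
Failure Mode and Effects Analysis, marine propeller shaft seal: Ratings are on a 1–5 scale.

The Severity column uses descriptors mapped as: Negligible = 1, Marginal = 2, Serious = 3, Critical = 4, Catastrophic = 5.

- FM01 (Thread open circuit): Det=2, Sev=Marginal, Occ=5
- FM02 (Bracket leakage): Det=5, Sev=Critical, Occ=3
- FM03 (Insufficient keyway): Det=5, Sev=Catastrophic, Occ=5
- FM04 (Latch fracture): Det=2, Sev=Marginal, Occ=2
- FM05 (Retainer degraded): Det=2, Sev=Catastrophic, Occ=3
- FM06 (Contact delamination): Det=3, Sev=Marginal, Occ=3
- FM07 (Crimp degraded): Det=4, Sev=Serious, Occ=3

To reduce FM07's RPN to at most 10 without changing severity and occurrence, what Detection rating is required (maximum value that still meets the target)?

FM07: S=3, O=3, D=4 → current RPN = 36.
Fixed product = 9. Need 9 × D ≤ 10, so D ≤ 10/9 = 1.11.
Maximum integer Detection rating = 1 (gives RPN 9; D=2 would give 18 > 10).

1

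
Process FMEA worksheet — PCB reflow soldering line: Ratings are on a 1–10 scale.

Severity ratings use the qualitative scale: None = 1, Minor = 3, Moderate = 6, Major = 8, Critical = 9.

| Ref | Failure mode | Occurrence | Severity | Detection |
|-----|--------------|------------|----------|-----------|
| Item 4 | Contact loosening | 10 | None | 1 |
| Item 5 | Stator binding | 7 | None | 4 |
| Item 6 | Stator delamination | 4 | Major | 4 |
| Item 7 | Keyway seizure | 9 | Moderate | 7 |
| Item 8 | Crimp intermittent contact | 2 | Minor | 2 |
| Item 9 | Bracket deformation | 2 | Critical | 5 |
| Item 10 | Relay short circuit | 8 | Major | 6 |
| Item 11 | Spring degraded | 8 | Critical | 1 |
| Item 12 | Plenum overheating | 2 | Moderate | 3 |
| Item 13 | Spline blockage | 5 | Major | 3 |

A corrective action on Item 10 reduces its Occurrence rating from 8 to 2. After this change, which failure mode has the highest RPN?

Item 7

RPN = Severity × Occurrence × Detection:
  Item 4: 1 × 10 × 1 = 10
  Item 5: 1 × 7 × 4 = 28
  Item 6: 8 × 4 × 4 = 128
  Item 7: 6 × 9 × 7 = 378
  Item 8: 3 × 2 × 2 = 12
  Item 9: 9 × 2 × 5 = 90
  Item 10: 8 × 8 × 6 = 384
  Item 11: 9 × 8 × 1 = 72
  Item 12: 6 × 2 × 3 = 36
  Item 13: 8 × 5 × 3 = 120
After action: Item 10 → 8 × 2 × 6 = 96.
Revised RPNs: Item 7=378, Item 6=128, Item 13=120, Item 10=96, Item 9=90, Item 11=72, Item 12=36, Item 5=28, Item 8=12, Item 4=10.
Highest is now Item 7 (378).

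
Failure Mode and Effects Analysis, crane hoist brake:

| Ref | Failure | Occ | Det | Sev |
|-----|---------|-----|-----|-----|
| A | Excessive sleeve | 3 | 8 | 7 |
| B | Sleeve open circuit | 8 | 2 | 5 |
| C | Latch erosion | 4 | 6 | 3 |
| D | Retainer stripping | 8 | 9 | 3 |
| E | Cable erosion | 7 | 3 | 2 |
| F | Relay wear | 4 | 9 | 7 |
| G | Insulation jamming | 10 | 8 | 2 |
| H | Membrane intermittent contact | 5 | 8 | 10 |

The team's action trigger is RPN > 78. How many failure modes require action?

6

RPN = Severity × Occurrence × Detection:
  A: 7 × 3 × 8 = 168
  B: 5 × 8 × 2 = 80
  C: 3 × 4 × 6 = 72
  D: 3 × 8 × 9 = 216
  E: 2 × 7 × 3 = 42
  F: 7 × 4 × 9 = 252
  G: 2 × 10 × 8 = 160
  H: 10 × 5 × 8 = 400
Modes with RPN > 78: A (168), B (80), D (216), F (252), G (160), H (400) → 6.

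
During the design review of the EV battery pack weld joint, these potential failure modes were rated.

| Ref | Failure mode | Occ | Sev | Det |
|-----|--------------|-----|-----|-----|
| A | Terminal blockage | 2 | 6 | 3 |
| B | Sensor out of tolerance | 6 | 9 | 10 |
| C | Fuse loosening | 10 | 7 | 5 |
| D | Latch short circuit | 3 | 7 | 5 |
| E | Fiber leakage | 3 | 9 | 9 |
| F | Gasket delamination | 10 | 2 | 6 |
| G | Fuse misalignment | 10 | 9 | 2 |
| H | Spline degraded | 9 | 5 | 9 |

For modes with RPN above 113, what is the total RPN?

1838

RPN = Severity × Occurrence × Detection:
  A: 6 × 2 × 3 = 36
  B: 9 × 6 × 10 = 540
  C: 7 × 10 × 5 = 350
  D: 7 × 3 × 5 = 105
  E: 9 × 3 × 9 = 243
  F: 2 × 10 × 6 = 120
  G: 9 × 10 × 2 = 180
  H: 5 × 9 × 9 = 405
RPN > 113: B (540), C (350), E (243), F (120), G (180), H (405).
Sum: 540 + 350 + 243 + 120 + 180 + 405 = 1838.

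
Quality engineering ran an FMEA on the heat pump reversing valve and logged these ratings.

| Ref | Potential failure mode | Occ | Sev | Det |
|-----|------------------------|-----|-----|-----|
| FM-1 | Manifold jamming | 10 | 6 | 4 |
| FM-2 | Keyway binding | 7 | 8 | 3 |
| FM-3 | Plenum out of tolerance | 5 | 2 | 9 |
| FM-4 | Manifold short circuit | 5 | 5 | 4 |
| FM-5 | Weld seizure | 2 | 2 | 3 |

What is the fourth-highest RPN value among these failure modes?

RPN = Severity × Occurrence × Detection:
  FM-1: 6 × 10 × 4 = 240
  FM-2: 8 × 7 × 3 = 168
  FM-3: 2 × 5 × 9 = 90
  FM-4: 5 × 5 × 4 = 100
  FM-5: 2 × 2 × 3 = 12
Sorted descending: 240, 168, 100, 90, 12.
The fourth-highest RPN is 90 (FM-3).

90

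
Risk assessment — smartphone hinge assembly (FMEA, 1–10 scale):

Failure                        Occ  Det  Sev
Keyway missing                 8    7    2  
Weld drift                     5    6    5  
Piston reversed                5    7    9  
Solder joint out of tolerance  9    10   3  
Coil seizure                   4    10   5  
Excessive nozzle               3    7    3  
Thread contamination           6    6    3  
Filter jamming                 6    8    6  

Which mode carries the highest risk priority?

Piston reversed

RPN = Severity × Occurrence × Detection:
  Keyway missing: 2 × 8 × 7 = 112
  Weld drift: 5 × 5 × 6 = 150
  Piston reversed: 9 × 5 × 7 = 315
  Solder joint out of tolerance: 3 × 9 × 10 = 270
  Coil seizure: 5 × 4 × 10 = 200
  Excessive nozzle: 3 × 3 × 7 = 63
  Thread contamination: 3 × 6 × 6 = 108
  Filter jamming: 6 × 6 × 8 = 288
Highest RPN is 315 → Piston reversed.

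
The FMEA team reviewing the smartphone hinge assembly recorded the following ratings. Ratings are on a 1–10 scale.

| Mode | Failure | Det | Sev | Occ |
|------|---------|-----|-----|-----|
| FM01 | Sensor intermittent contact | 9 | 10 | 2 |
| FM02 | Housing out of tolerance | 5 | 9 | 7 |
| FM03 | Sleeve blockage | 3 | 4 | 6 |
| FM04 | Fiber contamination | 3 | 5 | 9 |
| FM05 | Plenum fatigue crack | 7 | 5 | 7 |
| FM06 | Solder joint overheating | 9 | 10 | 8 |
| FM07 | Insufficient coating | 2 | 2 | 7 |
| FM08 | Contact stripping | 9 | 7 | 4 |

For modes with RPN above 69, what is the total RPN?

1919

RPN = Severity × Occurrence × Detection:
  FM01: 10 × 2 × 9 = 180
  FM02: 9 × 7 × 5 = 315
  FM03: 4 × 6 × 3 = 72
  FM04: 5 × 9 × 3 = 135
  FM05: 5 × 7 × 7 = 245
  FM06: 10 × 8 × 9 = 720
  FM07: 2 × 7 × 2 = 28
  FM08: 7 × 4 × 9 = 252
RPN > 69: FM01 (180), FM02 (315), FM03 (72), FM04 (135), FM05 (245), FM06 (720), FM08 (252).
Sum: 180 + 315 + 72 + 135 + 245 + 720 + 252 = 1919.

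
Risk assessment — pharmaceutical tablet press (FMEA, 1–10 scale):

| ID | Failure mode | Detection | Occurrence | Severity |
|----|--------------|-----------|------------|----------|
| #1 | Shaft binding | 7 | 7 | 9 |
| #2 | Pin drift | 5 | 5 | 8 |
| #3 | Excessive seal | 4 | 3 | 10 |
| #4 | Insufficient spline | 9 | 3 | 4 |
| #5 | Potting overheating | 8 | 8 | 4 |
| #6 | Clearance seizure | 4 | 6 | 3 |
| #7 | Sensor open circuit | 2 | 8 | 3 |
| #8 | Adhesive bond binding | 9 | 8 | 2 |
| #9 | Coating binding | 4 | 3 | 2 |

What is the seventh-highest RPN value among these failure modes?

RPN = Severity × Occurrence × Detection:
  #1: 9 × 7 × 7 = 441
  #2: 8 × 5 × 5 = 200
  #3: 10 × 3 × 4 = 120
  #4: 4 × 3 × 9 = 108
  #5: 4 × 8 × 8 = 256
  #6: 3 × 6 × 4 = 72
  #7: 3 × 8 × 2 = 48
  #8: 2 × 8 × 9 = 144
  #9: 2 × 3 × 4 = 24
Sorted descending: 441, 256, 200, 144, 120, 108, 72, 48, 24.
The seventh-highest RPN is 72 (#6).

72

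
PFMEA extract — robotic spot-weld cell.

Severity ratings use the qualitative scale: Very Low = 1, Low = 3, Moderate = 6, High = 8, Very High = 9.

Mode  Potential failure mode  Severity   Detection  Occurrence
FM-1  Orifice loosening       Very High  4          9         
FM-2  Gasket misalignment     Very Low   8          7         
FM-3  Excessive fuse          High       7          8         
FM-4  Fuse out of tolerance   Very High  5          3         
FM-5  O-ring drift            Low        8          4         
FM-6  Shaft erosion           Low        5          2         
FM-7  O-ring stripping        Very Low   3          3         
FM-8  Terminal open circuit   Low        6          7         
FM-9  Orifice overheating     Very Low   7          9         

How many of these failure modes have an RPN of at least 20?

8

RPN = Severity × Occurrence × Detection:
  FM-1: 9 × 9 × 4 = 324
  FM-2: 1 × 7 × 8 = 56
  FM-3: 8 × 8 × 7 = 448
  FM-4: 9 × 3 × 5 = 135
  FM-5: 3 × 4 × 8 = 96
  FM-6: 3 × 2 × 5 = 30
  FM-7: 1 × 3 × 3 = 9
  FM-8: 3 × 7 × 6 = 126
  FM-9: 1 × 9 × 7 = 63
Modes with RPN ≥ 20: FM-1 (324), FM-2 (56), FM-3 (448), FM-4 (135), FM-5 (96), FM-6 (30), FM-8 (126), FM-9 (63) → 8.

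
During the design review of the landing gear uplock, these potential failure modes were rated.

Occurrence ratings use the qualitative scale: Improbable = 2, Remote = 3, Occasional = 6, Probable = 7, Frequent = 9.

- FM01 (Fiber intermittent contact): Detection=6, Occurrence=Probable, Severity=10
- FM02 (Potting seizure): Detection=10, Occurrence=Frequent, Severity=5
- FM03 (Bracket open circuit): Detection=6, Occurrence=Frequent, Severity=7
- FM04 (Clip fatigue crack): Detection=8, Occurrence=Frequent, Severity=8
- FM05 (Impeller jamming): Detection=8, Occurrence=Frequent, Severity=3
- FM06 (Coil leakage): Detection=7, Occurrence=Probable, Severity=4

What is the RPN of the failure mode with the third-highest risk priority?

RPN = Severity × Occurrence × Detection:
  FM01: 10 × 7 × 6 = 420
  FM02: 5 × 9 × 10 = 450
  FM03: 7 × 9 × 6 = 378
  FM04: 8 × 9 × 8 = 576
  FM05: 3 × 9 × 8 = 216
  FM06: 4 × 7 × 7 = 196
Sorted descending: 576, 450, 420, 378, 216, 196.
The third-highest RPN is 420 (FM01).

420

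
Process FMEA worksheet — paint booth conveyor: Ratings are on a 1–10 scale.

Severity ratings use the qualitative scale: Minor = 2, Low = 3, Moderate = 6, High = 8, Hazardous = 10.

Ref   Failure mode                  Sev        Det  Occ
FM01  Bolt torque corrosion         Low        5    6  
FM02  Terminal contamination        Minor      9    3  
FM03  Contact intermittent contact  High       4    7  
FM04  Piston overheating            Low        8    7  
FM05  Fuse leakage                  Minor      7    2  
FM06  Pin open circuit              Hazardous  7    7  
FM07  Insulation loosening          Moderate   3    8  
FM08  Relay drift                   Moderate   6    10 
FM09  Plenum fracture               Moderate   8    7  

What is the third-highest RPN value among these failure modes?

336

RPN = Severity × Occurrence × Detection:
  FM01: 3 × 6 × 5 = 90
  FM02: 2 × 3 × 9 = 54
  FM03: 8 × 7 × 4 = 224
  FM04: 3 × 7 × 8 = 168
  FM05: 2 × 2 × 7 = 28
  FM06: 10 × 7 × 7 = 490
  FM07: 6 × 8 × 3 = 144
  FM08: 6 × 10 × 6 = 360
  FM09: 6 × 7 × 8 = 336
Sorted descending: 490, 360, 336, 224, 168, 144, 90, 54, 28.
The third-highest RPN is 336 (FM09).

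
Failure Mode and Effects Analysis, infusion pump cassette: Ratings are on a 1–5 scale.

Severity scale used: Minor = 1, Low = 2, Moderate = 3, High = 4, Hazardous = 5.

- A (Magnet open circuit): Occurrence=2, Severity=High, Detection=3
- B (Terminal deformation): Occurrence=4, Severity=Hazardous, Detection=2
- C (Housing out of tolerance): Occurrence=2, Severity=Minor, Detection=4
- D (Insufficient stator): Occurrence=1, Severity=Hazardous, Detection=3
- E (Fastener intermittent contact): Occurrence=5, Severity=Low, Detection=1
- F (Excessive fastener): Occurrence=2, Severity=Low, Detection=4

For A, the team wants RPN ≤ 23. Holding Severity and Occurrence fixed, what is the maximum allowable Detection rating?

2

A: S=4, O=2, D=3 → current RPN = 24.
Fixed product = 8. Need 8 × D ≤ 23, so D ≤ 23/8 = 2.88.
Maximum integer Detection rating = 2 (gives RPN 16; D=3 would give 24 > 23).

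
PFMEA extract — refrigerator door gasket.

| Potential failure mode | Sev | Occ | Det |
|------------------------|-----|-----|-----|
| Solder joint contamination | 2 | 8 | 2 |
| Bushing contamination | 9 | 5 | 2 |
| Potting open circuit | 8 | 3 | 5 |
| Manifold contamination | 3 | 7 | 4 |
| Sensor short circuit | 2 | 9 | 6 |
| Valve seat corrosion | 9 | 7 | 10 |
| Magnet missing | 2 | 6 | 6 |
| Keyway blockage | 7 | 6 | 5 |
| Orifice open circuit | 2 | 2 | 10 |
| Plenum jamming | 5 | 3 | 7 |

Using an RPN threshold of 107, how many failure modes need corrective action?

4

RPN = Severity × Occurrence × Detection:
  Solder joint contamination: 2 × 8 × 2 = 32
  Bushing contamination: 9 × 5 × 2 = 90
  Potting open circuit: 8 × 3 × 5 = 120
  Manifold contamination: 3 × 7 × 4 = 84
  Sensor short circuit: 2 × 9 × 6 = 108
  Valve seat corrosion: 9 × 7 × 10 = 630
  Magnet missing: 2 × 6 × 6 = 72
  Keyway blockage: 7 × 6 × 5 = 210
  Orifice open circuit: 2 × 2 × 10 = 40
  Plenum jamming: 5 × 3 × 7 = 105
Modes with RPN ≥ 107: Potting open circuit (120), Sensor short circuit (108), Valve seat corrosion (630), Keyway blockage (210) → 4.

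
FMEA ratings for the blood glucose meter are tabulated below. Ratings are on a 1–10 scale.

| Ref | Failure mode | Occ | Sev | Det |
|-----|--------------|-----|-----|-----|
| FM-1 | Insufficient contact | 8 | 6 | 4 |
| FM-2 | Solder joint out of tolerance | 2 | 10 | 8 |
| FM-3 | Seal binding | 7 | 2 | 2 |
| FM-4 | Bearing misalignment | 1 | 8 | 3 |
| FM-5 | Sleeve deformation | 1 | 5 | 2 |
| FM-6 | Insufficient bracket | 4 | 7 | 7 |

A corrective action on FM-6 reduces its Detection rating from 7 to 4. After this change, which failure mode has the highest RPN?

FM-1

RPN = Severity × Occurrence × Detection:
  FM-1: 6 × 8 × 4 = 192
  FM-2: 10 × 2 × 8 = 160
  FM-3: 2 × 7 × 2 = 28
  FM-4: 8 × 1 × 3 = 24
  FM-5: 5 × 1 × 2 = 10
  FM-6: 7 × 4 × 7 = 196
After action: FM-6 → 7 × 4 × 4 = 112.
Revised RPNs: FM-1=192, FM-2=160, FM-6=112, FM-3=28, FM-4=24, FM-5=10.
Highest is now FM-1 (192).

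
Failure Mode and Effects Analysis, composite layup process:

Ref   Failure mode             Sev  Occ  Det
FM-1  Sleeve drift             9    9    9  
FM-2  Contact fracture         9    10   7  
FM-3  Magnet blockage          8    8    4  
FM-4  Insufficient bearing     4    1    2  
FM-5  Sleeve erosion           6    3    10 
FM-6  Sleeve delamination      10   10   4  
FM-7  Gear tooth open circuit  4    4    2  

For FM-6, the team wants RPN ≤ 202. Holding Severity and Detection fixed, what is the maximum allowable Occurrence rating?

FM-6: S=10, O=10, D=4 → current RPN = 400.
Fixed product = 40. Need 40 × O ≤ 202, so O ≤ 202/40 = 5.05.
Maximum integer Occurrence rating = 5 (gives RPN 200; O=6 would give 240 > 202).

5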